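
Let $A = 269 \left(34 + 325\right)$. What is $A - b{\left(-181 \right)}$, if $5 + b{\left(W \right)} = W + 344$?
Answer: $96413$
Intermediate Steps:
$b{\left(W \right)} = 339 + W$ ($b{\left(W \right)} = -5 + \left(W + 344\right) = -5 + \left(344 + W\right) = 339 + W$)
$A = 96571$ ($A = 269 \cdot 359 = 96571$)
$A - b{\left(-181 \right)} = 96571 - \left(339 - 181\right) = 96571 - 158 = 96413$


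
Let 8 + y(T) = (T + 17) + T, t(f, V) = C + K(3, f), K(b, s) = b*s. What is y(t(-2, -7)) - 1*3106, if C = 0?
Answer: -3109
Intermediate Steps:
t(f, V) = 3*f (t(f, V) = 0 + 3*f = 3*f)
y(T) = 9 + 2*T (y(T) = -8 + ((T + 17) + T) = -8 + ((17 + T) + T) = -8 + (17 + 2*T) = 9 + 2*T)
y(t(-2, -7)) - 1*3106 = (9 + 2*(3*(-2))) - 1*3106 = (9 + 2*(-6)) - 3106 = (9 - 12) - 3106 = -3 - 3106 = -3109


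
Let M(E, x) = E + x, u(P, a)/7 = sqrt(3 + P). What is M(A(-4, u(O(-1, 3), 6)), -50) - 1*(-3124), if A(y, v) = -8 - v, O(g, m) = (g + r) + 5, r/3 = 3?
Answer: 3038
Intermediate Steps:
r = 9 (r = 3*3 = 9)
O(g, m) = 14 + g (O(g, m) = (g + 9) + 5 = (9 + g) + 5 = 14 + g)
u(P, a) = 7*sqrt(3 + P)
M(A(-4, u(O(-1, 3), 6)), -50) - 1*(-3124) = ((-8 - 7*sqrt(3 + (14 - 1))) - 50) - 1*(-3124) = ((-8 - 7*sqrt(3 + 13)) - 50) + 3124 = ((-8 - 7*sqrt(16)) - 50) + 3124 = ((-8 - 7*4) - 50) + 3124 = ((-8 - 1*28) - 50) + 3124 = ((-8 - 28) - 50) + 3124 = (-36 - 50) + 3124 = -86 + 3124 = 3038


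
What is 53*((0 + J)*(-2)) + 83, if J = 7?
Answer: -659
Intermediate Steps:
53*((0 + J)*(-2)) + 83 = 53*((0 + 7)*(-2)) + 83 = 53*(7*(-2)) + 83 = 53*(-14) + 83 = -742 + 83 = -659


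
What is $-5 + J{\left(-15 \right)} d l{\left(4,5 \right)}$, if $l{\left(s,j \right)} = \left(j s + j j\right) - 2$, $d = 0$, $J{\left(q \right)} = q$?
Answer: $-5$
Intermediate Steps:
$l{\left(s,j \right)} = -2 + j^{2} + j s$ ($l{\left(s,j \right)} = \left(j s + j^{2}\right) - 2 = \left(j^{2} + j s\right) - 2 = -2 + j^{2} + j s$)
$-5 + J{\left(-15 \right)} d l{\left(4,5 \right)} = -5 - 15 \cdot 0 \left(-2 + 5^{2} + 5 \cdot 4\right) = -5 - 15 \cdot 0 \left(-2 + 25 + 20\right) = -5 - 15 \cdot 0 \cdot 43 = -5 - 0 = -5 + 0 = -5$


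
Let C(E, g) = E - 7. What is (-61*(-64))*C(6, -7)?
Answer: -3904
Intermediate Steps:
C(E, g) = -7 + E
(-61*(-64))*C(6, -7) = (-61*(-64))*(-7 + 6) = 3904*(-1) = -3904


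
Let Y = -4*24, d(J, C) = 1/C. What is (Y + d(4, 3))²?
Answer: 82369/9 ≈ 9152.1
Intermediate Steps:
Y = -96
(Y + d(4, 3))² = (-96 + 1/3)² = (-96 + ⅓)² = (-287/3)² = 82369/9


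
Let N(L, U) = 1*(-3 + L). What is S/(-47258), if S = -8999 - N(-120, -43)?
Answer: 4438/23629 ≈ 0.18782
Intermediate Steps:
N(L, U) = -3 + L
S = -8876 (S = -8999 - (-3 - 120) = -8999 - 1*(-123) = -8999 + 123 = -8876)
S/(-47258) = -8876/(-47258) = -8876*(-1/47258) = 4438/23629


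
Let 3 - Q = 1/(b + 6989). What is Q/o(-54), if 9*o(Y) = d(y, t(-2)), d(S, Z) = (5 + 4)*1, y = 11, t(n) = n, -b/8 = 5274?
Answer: 105610/35203 ≈ 3.0000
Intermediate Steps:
b = -42192 (b = -8*5274 = -42192)
Q = 105610/35203 (Q = 3 - 1/(-42192 + 6989) = 3 - 1/(-35203) = 3 - 1*(-1/35203) = 3 + 1/35203 = 105610/35203 ≈ 3.0000)
d(S, Z) = 9 (d(S, Z) = 9*1 = 9)
o(Y) = 1 (o(Y) = (1/9)*9 = 1)
Q/o(-54) = (105610/35203)/1 = (105610/35203)*1 = 105610/35203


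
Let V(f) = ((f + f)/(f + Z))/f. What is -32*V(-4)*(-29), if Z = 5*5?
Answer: 1856/21 ≈ 88.381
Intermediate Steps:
Z = 25
V(f) = 2/(25 + f) (V(f) = ((f + f)/(f + 25))/f = ((2*f)/(25 + f))/f = (2*f/(25 + f))/f = 2/(25 + f))
-32*V(-4)*(-29) = -32*2/(25 - 4)*(-29) = -32*2/21*(-29) = -32*2*(1/21)*(-29) = -64*(-29)/21 = -32*(-58/21) = 1856/21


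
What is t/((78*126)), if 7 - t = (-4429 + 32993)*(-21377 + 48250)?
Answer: -109657195/1404 ≈ -78103.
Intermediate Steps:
t = -767600365 (t = 7 - (-4429 + 32993)*(-21377 + 48250) = 7 - 28564*26873 = 7 - 1*767600372 = 7 - 767600372 = -767600365)
t/((78*126)) = -767600365/(78*126) = -767600365/9828 = -767600365*1/9828 = -109657195/1404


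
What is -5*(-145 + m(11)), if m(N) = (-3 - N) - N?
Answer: 850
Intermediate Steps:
m(N) = -3 - 2*N
-5*(-145 + m(11)) = -5*(-145 + (-3 - 2*11)) = -5*(-145 + (-3 - 22)) = -5*(-145 - 25) = -5*(-170) = 850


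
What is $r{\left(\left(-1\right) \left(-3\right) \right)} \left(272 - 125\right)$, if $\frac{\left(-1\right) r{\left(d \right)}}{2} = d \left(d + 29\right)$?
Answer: $-28224$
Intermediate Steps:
$r{\left(d \right)} = - 2 d \left(29 + d\right)$ ($r{\left(d \right)} = - 2 d \left(d + 29\right) = - 2 d \left(29 + d\right)$)
$r{\left(\left(-1\right) \left(-3\right) \right)} \left(272 - 125\right) = - 2 \left(\left(-1\right) \left(-3\right)\right) \left(29 - -3\right) \left(272 - 125\right) = \left(-2\right) 3 \left(29 + 3\right) \left(272 - 125\right) = \left(-2\right) 3 \cdot 32 \cdot 147 = \left(-192\right) 147 = -28224$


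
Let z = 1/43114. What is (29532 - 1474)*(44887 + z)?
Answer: 27149736151451/21557 ≈ 1.2594e+9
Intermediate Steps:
z = 1/43114 ≈ 2.3194e-5
(29532 - 1474)*(44887 + z) = (29532 - 1474)*(44887 + 1/43114) = 28058*(1935258119/43114) = 27149736151451/21557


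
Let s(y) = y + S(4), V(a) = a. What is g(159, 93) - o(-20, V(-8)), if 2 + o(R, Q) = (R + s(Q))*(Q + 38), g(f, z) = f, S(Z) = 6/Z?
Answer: 956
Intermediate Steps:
s(y) = 3/2 + y (s(y) = y + 6/4 = y + 6*(¼) = y + 3/2 = 3/2 + y)
o(R, Q) = -2 + (38 + Q)*(3/2 + Q + R) (o(R, Q) = -2 + (R + (3/2 + Q))*(Q + 38) = -2 + (3/2 + Q + R)*(38 + Q) = -2 + (38 + Q)*(3/2 + Q + R))
g(159, 93) - o(-20, V(-8)) = 159 - (55 + (-8)² + 38*(-20) + (79/2)*(-8) - 8*(-20)) = 159 - (55 + 64 - 760 - 316 + 160) = 159 - 1*(-797) = 159 + 797 = 956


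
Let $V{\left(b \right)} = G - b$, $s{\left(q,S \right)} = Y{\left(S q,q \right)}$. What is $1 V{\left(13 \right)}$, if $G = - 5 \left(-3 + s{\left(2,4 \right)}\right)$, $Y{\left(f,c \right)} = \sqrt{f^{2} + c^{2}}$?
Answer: $2 - 10 \sqrt{17} \approx -39.231$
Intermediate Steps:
$Y{\left(f,c \right)} = \sqrt{c^{2} + f^{2}}$
$s{\left(q,S \right)} = \sqrt{q^{2} + S^{2} q^{2}}$ ($s{\left(q,S \right)} = \sqrt{q^{2} + \left(S q\right)^{2}} = \sqrt{q^{2} + S^{2} q^{2}}$)
$G = 15 - 10 \sqrt{17}$ ($G = - 5 \left(-3 + \sqrt{2^{2} \left(1 + 4^{2}\right)}\right) = - 5 \left(-3 + \sqrt{4 \left(1 + 16\right)}\right) = - 5 \left(-3 + \sqrt{4 \cdot 17}\right) = - 5 \left(-3 + \sqrt{68}\right) = - 5 \left(-3 + 2 \sqrt{17}\right) = 15 - 10 \sqrt{17} \approx -26.231$)
$V{\left(b \right)} = 15 - b - 10 \sqrt{17}$ ($V{\left(b \right)} = \left(15 - 10 \sqrt{17}\right) - b = 15 - b - 10 \sqrt{17}$)
$1 V{\left(13 \right)} = 1 \left(15 - 13 - 10 \sqrt{17}\right) = 1 \left(2 - 10 \sqrt{17}\right) = 2 - 10 \sqrt{17}$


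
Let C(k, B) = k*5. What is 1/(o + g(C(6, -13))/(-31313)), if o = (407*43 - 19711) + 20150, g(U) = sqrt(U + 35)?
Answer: 270619095444/4854906572265359 + 31313*sqrt(65)/315568927197248335 ≈ 5.5741e-5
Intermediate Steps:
C(k, B) = 5*k
g(U) = sqrt(35 + U)
o = 17940 (o = (17501 - 19711) + 20150 = -2210 + 20150 = 17940)
1/(o + g(C(6, -13))/(-31313)) = 1/(17940 + sqrt(35 + 5*6)/(-31313)) = 1/(17940 + sqrt(35 + 30)*(-1/31313)) = 1/(17940 + sqrt(65)*(-1/31313)) = 1/(17940 - sqrt(65)/31313)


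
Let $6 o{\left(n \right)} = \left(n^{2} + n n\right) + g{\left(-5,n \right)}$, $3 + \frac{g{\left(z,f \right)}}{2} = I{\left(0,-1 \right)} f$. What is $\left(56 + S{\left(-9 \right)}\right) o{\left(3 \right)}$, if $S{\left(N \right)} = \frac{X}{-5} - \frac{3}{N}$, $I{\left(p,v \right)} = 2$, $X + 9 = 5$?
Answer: $\frac{3428}{15} \approx 228.53$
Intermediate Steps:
$X = -4$ ($X = -9 + 5 = -4$)
$g{\left(z,f \right)} = -6 + 4 f$ ($g{\left(z,f \right)} = -6 + 2 \cdot 2 f = -6 + 4 f$)
$S{\left(N \right)} = \frac{4}{5} - \frac{3}{N}$ ($S{\left(N \right)} = - \frac{4}{-5} - \frac{3}{N} = \left(-4\right) \left(- \frac{1}{5}\right) - \frac{3}{N} = \frac{4}{5} - \frac{3}{N}$)
$o{\left(n \right)} = -1 + \frac{n^{2}}{3} + \frac{2 n}{3}$ ($o{\left(n \right)} = \frac{\left(n^{2} + n n\right) + \left(-6 + 4 n\right)}{6} = \frac{\left(n^{2} + n^{2}\right) + \left(-6 + 4 n\right)}{6} = \frac{2 n^{2} + \left(-6 + 4 n\right)}{6} = \frac{-6 + 2 n^{2} + 4 n}{6} = -1 + \frac{n^{2}}{3} + \frac{2 n}{3}$)
$\left(56 + S{\left(-9 \right)}\right) o{\left(3 \right)} = \left(56 + \left(\frac{4}{5} - \frac{3}{-9}\right)\right) \left(-1 + \frac{3^{2}}{3} + \frac{2}{3} \cdot 3\right) = \left(56 + \left(\frac{4}{5} - - \frac{1}{3}\right)\right) \left(-1 + \frac{1}{3} \cdot 9 + 2\right) = \left(56 + \left(\frac{4}{5} + \frac{1}{3}\right)\right) \left(-1 + 3 + 2\right) = \left(56 + \frac{17}{15}\right) 4 = \frac{857}{15} \cdot 4 = \frac{3428}{15}$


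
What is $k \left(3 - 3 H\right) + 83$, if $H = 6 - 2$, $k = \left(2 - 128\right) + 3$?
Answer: $1190$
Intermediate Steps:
$k = -123$ ($k = -126 + 3 = -123$)
$H = 4$
$k \left(3 - 3 H\right) + 83 = - 123 \left(3 - 12\right) + 83 = \left(-123\right) \left(-9\right) + 83 = 1107 + 83 = 1190$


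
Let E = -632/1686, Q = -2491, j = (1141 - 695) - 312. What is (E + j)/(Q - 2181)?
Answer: -56323/1969248 ≈ -0.028601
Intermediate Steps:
j = 134 (j = 446 - 312 = 134)
E = -316/843 (E = -632*1/1686 = -316/843 ≈ -0.37485)
(E + j)/(Q - 2181) = (-316/843 + 134)/(-2491 - 2181) = (112646/843)/(-4672) = (112646/843)*(-1/4672) = -56323/1969248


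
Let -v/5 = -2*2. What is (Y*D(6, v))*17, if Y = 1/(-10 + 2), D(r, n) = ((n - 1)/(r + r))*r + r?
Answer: -527/16 ≈ -32.938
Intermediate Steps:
v = 20 (v = -(-10)*2 = -5*(-4) = 20)
D(r, n) = -½ + r + n/2 (D(r, n) = ((-1 + n)/((2*r)))*r + r = ((-1 + n)*(1/(2*r)))*r + r = ((-1 + n)/(2*r))*r + r = (-½ + n/2) + r = -½ + r + n/2)
Y = -⅛ (Y = 1/(-8) = -⅛ ≈ -0.12500)
(Y*D(6, v))*17 = -(-½ + 6 + (½)*20)/8*17 = -(-½ + 6 + 10)/8*17 = -⅛*31/2*17 = -31/16*17 = -527/16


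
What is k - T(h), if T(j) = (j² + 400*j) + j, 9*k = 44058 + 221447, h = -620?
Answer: -956515/9 ≈ -1.0628e+5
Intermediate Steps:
k = 265505/9 (k = (44058 + 221447)/9 = (⅑)*265505 = 265505/9 ≈ 29501.)
T(j) = j² + 401*j
k - T(h) = 265505/9 - (-620)*(401 - 620) = 265505/9 - (-620)*(-219) = 265505/9 - 1*135780 = 265505/9 - 135780 = -956515/9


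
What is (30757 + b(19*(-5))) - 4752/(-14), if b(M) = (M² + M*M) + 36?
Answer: 344277/7 ≈ 49182.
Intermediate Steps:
b(M) = 36 + 2*M² (b(M) = (M² + M²) + 36 = 2*M² + 36 = 36 + 2*M²)
(30757 + b(19*(-5))) - 4752/(-14) = (30757 + (36 + 2*(19*(-5))²)) - 4752/(-14) = (30757 + (36 + 2*(-95)²)) - 4752*(-1)/14 = (30757 + (36 + 2*9025)) - 27*(-88/7) = (30757 + (36 + 18050)) + 2376/7 = (30757 + 18086) + 2376/7 = 48843 + 2376/7 = 344277/7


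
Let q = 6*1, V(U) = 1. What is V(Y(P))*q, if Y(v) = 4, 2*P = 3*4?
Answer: 6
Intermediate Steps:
P = 6 (P = (3*4)/2 = (½)*12 = 6)
q = 6
V(Y(P))*q = 1*6 = 6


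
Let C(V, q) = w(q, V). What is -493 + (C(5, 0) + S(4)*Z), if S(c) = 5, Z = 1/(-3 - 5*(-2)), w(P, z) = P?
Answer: -3446/7 ≈ -492.29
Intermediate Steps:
C(V, q) = q
Z = ⅐ (Z = 1/(-3 + 10) = 1/7 = ⅐ ≈ 0.14286)
-493 + (C(5, 0) + S(4)*Z) = -493 + (0 + 5*(⅐)) = -493 + (0 + 5/7) = -493 + 5/7 = -3446/7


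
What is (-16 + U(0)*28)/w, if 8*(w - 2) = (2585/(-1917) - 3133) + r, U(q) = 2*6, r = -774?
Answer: -19170/29147 ≈ -0.65770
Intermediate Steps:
U(q) = 12
w = -932704/1917 (w = 2 + ((2585/(-1917) - 3133) - 774)/8 = 2 + ((2585*(-1/1917) - 3133) - 774)/8 = 2 + ((-2585/1917 - 3133) - 774)/8 = 2 + (-6008546/1917 - 774)/8 = 2 + (⅛)*(-7492304/1917) = 2 - 936538/1917 = -932704/1917 ≈ -486.54)
(-16 + U(0)*28)/w = (-16 + 12*28)/(-932704/1917) = (-16 + 336)*(-1917/932704) = 320*(-1917/932704) = -19170/29147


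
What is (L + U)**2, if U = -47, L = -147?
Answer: 37636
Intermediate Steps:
(L + U)**2 = (-147 - 47)**2 = (-194)**2 = 37636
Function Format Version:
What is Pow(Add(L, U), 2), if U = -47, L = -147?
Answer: 37636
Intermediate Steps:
Pow(Add(L, U), 2) = Pow(Add(-147, -47), 2) = Pow(-194, 2) = 37636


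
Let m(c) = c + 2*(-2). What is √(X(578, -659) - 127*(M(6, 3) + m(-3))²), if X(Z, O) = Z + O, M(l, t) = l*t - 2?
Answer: 72*I*√2 ≈ 101.82*I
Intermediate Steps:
M(l, t) = -2 + l*t
m(c) = -4 + c (m(c) = c - 4 = -4 + c)
X(Z, O) = O + Z
√(X(578, -659) - 127*(M(6, 3) + m(-3))²) = √((-659 + 578) - 127*((-2 + 6*3) + (-4 - 3))²) = √(-81 - 127*((-2 + 18) - 7)²) = √(-81 - 127*(16 - 7)²) = √(-81 - 127*9²) = √(-81 - 127*81) = √(-81 - 10287) = √(-10368) = 72*I*√2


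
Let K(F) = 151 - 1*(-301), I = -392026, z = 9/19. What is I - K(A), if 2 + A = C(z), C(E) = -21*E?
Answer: -392478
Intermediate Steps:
z = 9/19 (z = 9*(1/19) = 9/19 ≈ 0.47368)
A = -227/19 (A = -2 - 21*9/19 = -2 - 189/19 = -227/19 ≈ -11.947)
K(F) = 452 (K(F) = 151 + 301 = 452)
I - K(A) = -392026 - 1*452 = -392026 - 452 = -392478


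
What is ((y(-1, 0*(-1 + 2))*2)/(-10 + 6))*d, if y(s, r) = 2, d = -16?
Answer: 16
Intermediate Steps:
((y(-1, 0*(-1 + 2))*2)/(-10 + 6))*d = ((2*2)/(-10 + 6))*(-16) = (4/(-4))*(-16) = -1/4*4*(-16) = -1*(-16) = 16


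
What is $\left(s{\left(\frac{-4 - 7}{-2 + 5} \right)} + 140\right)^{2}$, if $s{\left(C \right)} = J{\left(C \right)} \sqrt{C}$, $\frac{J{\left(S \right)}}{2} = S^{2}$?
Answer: $\frac{4118596}{243} + \frac{67760 i \sqrt{33}}{27} \approx 16949.0 + 14417.0 i$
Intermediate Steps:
$J{\left(S \right)} = 2 S^{2}$
$s{\left(C \right)} = 2 C^{\frac{5}{2}}$ ($s{\left(C \right)} = 2 C^{2} \sqrt{C} = 2 C^{\frac{5}{2}}$)
$\left(s{\left(\frac{-4 - 7}{-2 + 5} \right)} + 140\right)^{2} = \left(2 \left(\frac{-4 - 7}{-2 + 5}\right)^{\frac{5}{2}} + 140\right)^{2} = \left(2 \left(\frac{-4 - 7}{3}\right)^{\frac{5}{2}} + 140\right)^{2} = \left(2 \left(\left(-4 - 7\right) \frac{1}{3}\right)^{\frac{5}{2}} + 140\right)^{2} = \left(2 \left(\left(-11\right) \frac{1}{3}\right)^{\frac{5}{2}} + 140\right)^{2} = \left(2 \left(- \frac{11}{3}\right)^{\frac{5}{2}} + 140\right)^{2} = \left(2 \frac{121 i \sqrt{33}}{27} + 140\right)^{2} = \left(\frac{242 i \sqrt{33}}{27} + 140\right)^{2} = \left(140 + \frac{242 i \sqrt{33}}{27}\right)^{2}$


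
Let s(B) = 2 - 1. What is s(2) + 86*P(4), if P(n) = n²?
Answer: 1377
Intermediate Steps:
s(B) = 1
s(2) + 86*P(4) = 1 + 86*4² = 1 + 86*16 = 1 + 1376 = 1377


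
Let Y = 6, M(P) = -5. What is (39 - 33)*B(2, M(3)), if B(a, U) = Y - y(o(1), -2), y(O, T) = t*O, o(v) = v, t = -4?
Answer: 60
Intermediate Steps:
y(O, T) = -4*O
B(a, U) = 10 (B(a, U) = 6 - (-4) = 6 - 1*(-4) = 6 + 4 = 10)
(39 - 33)*B(2, M(3)) = (39 - 33)*10 = 6*10 = 60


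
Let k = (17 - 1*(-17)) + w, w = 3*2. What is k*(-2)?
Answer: -80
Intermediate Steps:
w = 6
k = 40 (k = (17 - 1*(-17)) + 6 = (17 + 17) + 6 = 34 + 6 = 40)
k*(-2) = 40*(-2) = -80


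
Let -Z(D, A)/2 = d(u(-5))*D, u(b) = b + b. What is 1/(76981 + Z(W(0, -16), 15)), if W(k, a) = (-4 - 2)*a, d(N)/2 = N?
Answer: 1/80821 ≈ 1.2373e-5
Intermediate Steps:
u(b) = 2*b
d(N) = 2*N
W(k, a) = -6*a
Z(D, A) = 40*D (Z(D, A) = -2*2*(2*(-5))*D = -2*2*(-10)*D = -(-40)*D = 40*D)
1/(76981 + Z(W(0, -16), 15)) = 1/(76981 + 40*(-6*(-16))) = 1/(76981 + 40*96) = 1/(76981 + 3840) = 1/80821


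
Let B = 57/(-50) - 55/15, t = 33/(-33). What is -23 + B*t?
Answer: -2729/150 ≈ -18.193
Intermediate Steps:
t = -1 (t = 33*(-1/33) = -1)
B = -721/150 (B = 57*(-1/50) - 55*1/15 = -57/50 - 11/3 = -721/150 ≈ -4.8067)
-23 + B*t = -23 - 721/150*(-1) = -23 + 721/150 = -2729/150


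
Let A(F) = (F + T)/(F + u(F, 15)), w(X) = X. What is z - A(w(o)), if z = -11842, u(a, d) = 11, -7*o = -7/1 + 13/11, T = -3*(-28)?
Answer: -10794594/911 ≈ -11849.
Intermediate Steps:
T = 84
o = 64/77 (o = -(-7/1 + 13/11)/7 = -(-7*1 + 13*(1/11))/7 = -(-7 + 13/11)/7 = -⅐*(-64/11) = 64/77 ≈ 0.83117)
A(F) = (84 + F)/(11 + F) (A(F) = (F + 84)/(F + 11) = (84 + F)/(11 + F))
z - A(w(o)) = -11842 - (84 + 64/77)/(11 + 64/77) = -11842 - 6532/(911/77*77) = -11842 - 77*6532/(911*77) = -11842 - 1*6532/911 = -11842 - 6532/911 = -10794594/911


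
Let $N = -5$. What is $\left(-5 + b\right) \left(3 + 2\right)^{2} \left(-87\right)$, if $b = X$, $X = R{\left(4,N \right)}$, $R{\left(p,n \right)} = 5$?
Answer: $0$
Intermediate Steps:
$X = 5$
$b = 5$
$\left(-5 + b\right) \left(3 + 2\right)^{2} \left(-87\right) = \left(-5 + 5\right) \left(3 + 2\right)^{2} \left(-87\right) = 0 \cdot 5^{2} \left(-87\right) = 0 \cdot 25 \left(-87\right) = 0 \left(-87\right) = 0$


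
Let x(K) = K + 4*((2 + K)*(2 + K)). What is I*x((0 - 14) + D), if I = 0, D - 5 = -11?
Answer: 0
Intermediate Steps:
D = -6 (D = 5 - 11 = -6)
x(K) = K + 4*(2 + K)²
I*x((0 - 14) + D) = 0*(((0 - 14) - 6) + 4*(2 + ((0 - 14) - 6))²) = 0*((-14 - 6) + 4*(2 + (-14 - 6))²) = 0*(-20 + 4*(2 - 20)²) = 0*(-20 + 4*(-18)²) = 0*(-20 + 4*324) = 0*(-20 + 1296) = 0*1276 = 0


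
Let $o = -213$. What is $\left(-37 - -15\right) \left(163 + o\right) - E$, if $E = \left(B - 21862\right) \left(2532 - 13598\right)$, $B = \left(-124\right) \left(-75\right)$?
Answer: $-139009992$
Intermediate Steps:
$B = 9300$
$E = 139011092$ ($E = \left(9300 - 21862\right) \left(2532 - 13598\right) = \left(-12562\right) \left(-11066\right) = 139011092$)
$\left(-37 - -15\right) \left(163 + o\right) - E = \left(-37 - -15\right) \left(163 - 213\right) - 139011092 = \left(-37 + 15\right) \left(-50\right) - 139011092 = \left(-22\right) \left(-50\right) - 139011092 = 1100 - 139011092 = -139009992$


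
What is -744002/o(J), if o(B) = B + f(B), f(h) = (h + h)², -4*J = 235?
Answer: -1488004/27495 ≈ -54.119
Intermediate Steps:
J = -235/4 (J = -¼*235 = -235/4 ≈ -58.750)
f(h) = 4*h² (f(h) = (2*h)² = 4*h²)
o(B) = B + 4*B²
-744002/o(J) = -744002*(-4/(235*(1 + 4*(-235/4)))) = -744002*(-4/(235*(1 - 235))) = -744002/((-235/4*(-234))) = -744002/27495/2 = -744002*2/27495 = -1488004/27495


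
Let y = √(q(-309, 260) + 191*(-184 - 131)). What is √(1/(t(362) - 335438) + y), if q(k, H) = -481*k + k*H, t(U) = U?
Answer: √(-83769 + 56137962888*√2031)/167538 ≈ 9.4939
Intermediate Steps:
q(k, H) = -481*k + H*k
y = 2*√2031 (y = √(-309*(-481 + 260) + 191*(-184 - 131)) = √(-309*(-221) + 191*(-315)) = √(68289 - 60165) = √8124 = 2*√2031 ≈ 90.133)
√(1/(t(362) - 335438) + y) = √(1/(362 - 335438) + 2*√2031) = √(1/(-335076) + 2*√2031) = √(-1/335076 + 2*√2031)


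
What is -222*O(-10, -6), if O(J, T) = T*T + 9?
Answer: -9990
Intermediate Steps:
O(J, T) = 9 + T² (O(J, T) = T² + 9 = 9 + T²)
-222*O(-10, -6) = -222*(9 + (-6)²) = -222*(9 + 36) = -222*45 = -9990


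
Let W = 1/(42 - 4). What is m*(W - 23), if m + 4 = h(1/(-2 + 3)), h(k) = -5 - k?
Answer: 4365/19 ≈ 229.74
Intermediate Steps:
m = -10 (m = -4 + (-5 - 1/(-2 + 3)) = -4 + (-5 - 1/1) = -4 + (-5 - 1*1) = -4 + (-5 - 1) = -4 - 6 = -10)
W = 1/38 ≈ 0.026316
m*(W - 23) = -10*(1/38 - 23) = -10*(-873/38) = 4365/19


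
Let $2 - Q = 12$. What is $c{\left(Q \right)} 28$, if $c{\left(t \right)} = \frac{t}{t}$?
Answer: $28$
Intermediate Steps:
$Q = -10$ ($Q = 2 - 12 = -10$)
$c{\left(t \right)} = 1$
$c{\left(Q \right)} 28 = 1 \cdot 28 = 28$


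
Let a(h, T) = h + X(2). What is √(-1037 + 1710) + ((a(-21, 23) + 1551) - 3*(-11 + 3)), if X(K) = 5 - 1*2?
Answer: 1557 + √673 ≈ 1582.9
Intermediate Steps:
X(K) = 3 (X(K) = 5 - 2 = 3)
a(h, T) = 3 + h (a(h, T) = h + 3 = 3 + h)
√(-1037 + 1710) + ((a(-21, 23) + 1551) - 3*(-11 + 3)) = √(-1037 + 1710) + (((3 - 21) + 1551) - 3*(-11 + 3)) = √673 + ((-18 + 1551) - 3*(-8)) = √673 + (1533 + 24) = √673 + 1557 = 1557 + √673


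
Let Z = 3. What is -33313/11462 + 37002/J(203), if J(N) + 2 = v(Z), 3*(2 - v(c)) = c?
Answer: -424150237/11462 ≈ -37005.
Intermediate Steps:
v(c) = 2 - c/3
J(N) = -1 (J(N) = -2 + (2 - ⅓*3) = -2 + (2 - 1) = -2 + 1 = -1)
-33313/11462 + 37002/J(203) = -33313/11462 + 37002/(-1) = -33313*1/11462 + 37002*(-1) = -33313/11462 - 37002 = -424150237/11462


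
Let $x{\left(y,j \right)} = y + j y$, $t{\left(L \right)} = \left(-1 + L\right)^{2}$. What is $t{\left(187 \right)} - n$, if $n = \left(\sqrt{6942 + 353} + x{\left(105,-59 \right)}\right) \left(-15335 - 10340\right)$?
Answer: $-156326154 + 25675 \sqrt{7295} \approx -1.5413 \cdot 10^{8}$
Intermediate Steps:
$n = 156360750 - 25675 \sqrt{7295}$ ($n = \left(\sqrt{6942 + 353} + 105 \left(1 - 59\right)\right) \left(-15335 - 10340\right) = \left(\sqrt{7295} + 105 \left(-58\right)\right) \left(-25675\right) = \left(\sqrt{7295} - 6090\right) \left(-25675\right) = \left(-6090 + \sqrt{7295}\right) \left(-25675\right) = 156360750 - 25675 \sqrt{7295} \approx 1.5417 \cdot 10^{8}$)
$t{\left(187 \right)} - n = \left(-1 + 187\right)^{2} - \left(156360750 - 25675 \sqrt{7295}\right) = 186^{2} - \left(156360750 - 25675 \sqrt{7295}\right) = 34596 - \left(156360750 - 25675 \sqrt{7295}\right) = -156326154 + 25675 \sqrt{7295}$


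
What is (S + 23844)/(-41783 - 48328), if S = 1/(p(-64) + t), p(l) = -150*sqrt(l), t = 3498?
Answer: -54348440479/205393066074 - 100*I/102696533037 ≈ -0.26461 - 9.7374e-10*I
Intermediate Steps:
S = (3498 + 1200*I)/13676004 (S = 1/(-1200*I + 3498) = 1/(3498 - 1200*I) = (3498 + 1200*I)/13676004 ≈ 0.00025578 + 8.7745e-5*I)
(S + 23844)/(-41783 - 48328) = ((583/2279334 + 100*I/1139667) + 23844)/(-41783 - 48328) = (54348440479/2279334 + 100*I/1139667)/(-90111) = (54348440479/2279334 + 100*I/1139667)*(-1/90111) = -54348440479/205393066074 - 100*I/102696533037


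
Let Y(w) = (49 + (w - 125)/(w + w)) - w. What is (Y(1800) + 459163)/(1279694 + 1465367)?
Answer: 5987945/35935344 ≈ 0.16663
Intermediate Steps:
Y(w) = 49 - w + (-125 + w)/(2*w) (Y(w) = (49 + (-125 + w)/((2*w))) - w = (49 + (-125 + w)*(1/(2*w))) - w = (49 + (-125 + w)/(2*w)) - w = 49 - w + (-125 + w)/(2*w))
(Y(1800) + 459163)/(1279694 + 1465367) = ((99/2 - 1*1800 - 125/2/1800) + 459163)/(1279694 + 1465367) = ((99/2 - 1800 - 125/2*1/1800) + 459163)/2745061 = ((99/2 - 1800 - 5/144) + 459163)*(1/2745061) = (-252077/144 + 459163)*(1/2745061) = (65867395/144)*(1/2745061) = 5987945/35935344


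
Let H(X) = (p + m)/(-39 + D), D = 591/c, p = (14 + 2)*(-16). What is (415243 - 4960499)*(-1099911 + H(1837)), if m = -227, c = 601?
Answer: 39994554599245/8 ≈ 4.9993e+12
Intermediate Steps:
p = -256 (p = 16*(-16) = -256)
D = 591/601 ≈ 0.98336
H(X) = 13823/1088 (H(X) = (-256 - 227)/(-39 + 591/601) = -483/(-22848/601) = -483*(-601/22848) = 13823/1088)
(415243 - 4960499)*(-1099911 + H(1837)) = (415243 - 4960499)*(-1099911 + 13823/1088) = -4545256*(-1196689345/1088) = 39994554599245/8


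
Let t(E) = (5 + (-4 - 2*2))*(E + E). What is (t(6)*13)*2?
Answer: -936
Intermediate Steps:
t(E) = -6*E (t(E) = (5 + (-4 - 4))*(2*E) = (5 - 8)*(2*E) = -6*E)
(t(6)*13)*2 = (-6*6*13)*2 = -36*13*2 = -468*2 = -936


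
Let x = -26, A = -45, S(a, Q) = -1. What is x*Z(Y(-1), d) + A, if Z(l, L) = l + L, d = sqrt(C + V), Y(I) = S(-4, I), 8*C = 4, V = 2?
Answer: -19 - 13*sqrt(10) ≈ -60.110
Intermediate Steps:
C = 1/2 (C = (1/8)*4 = 1/2 ≈ 0.50000)
Y(I) = -1
d = sqrt(10)/2 (d = sqrt(1/2 + 2) = sqrt(5/2) = sqrt(10)/2 ≈ 1.5811)
Z(l, L) = L + l
x*Z(Y(-1), d) + A = -26*(sqrt(10)/2 - 1) - 45 = -26*(-1 + sqrt(10)/2) - 45 = (26 - 13*sqrt(10)) - 45 = -19 - 13*sqrt(10)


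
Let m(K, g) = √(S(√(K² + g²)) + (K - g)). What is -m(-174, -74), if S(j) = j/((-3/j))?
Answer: -2*I*√27039/3 ≈ -109.62*I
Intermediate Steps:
S(j) = -j²/3 (S(j) = j*(-j/3) = -j²/3)
m(K, g) = √(K - g - K²/3 - g²/3) (m(K, g) = √(-(K²/3 + g²/3) + (K - g)) = √(-(K² + g²)/3 + (K - g)) = √((-K²/3 - g²/3) + (K - g)) = √(K - g - K²/3 - g²/3))
-m(-174, -74) = -√(-9*(-74) - 3*(-174)² - 3*(-74)² + 9*(-174))/3 = -√(666 - 3*30276 - 3*5476 - 1566)/3 = -√(666 - 90828 - 16428 - 1566)/3 = -√(-108156)/3 = -2*I*√27039/3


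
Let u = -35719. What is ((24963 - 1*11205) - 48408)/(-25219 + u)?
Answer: 17325/30469 ≈ 0.56861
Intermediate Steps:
((24963 - 1*11205) - 48408)/(-25219 + u) = ((24963 - 1*11205) - 48408)/(-25219 - 35719) = ((24963 - 11205) - 48408)/(-60938) = (13758 - 48408)*(-1/60938) = -34650*(-1/60938) = 17325/30469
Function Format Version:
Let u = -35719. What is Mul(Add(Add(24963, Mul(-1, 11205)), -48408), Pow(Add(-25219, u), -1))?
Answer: Rational(17325, 30469) ≈ 0.56861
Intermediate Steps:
Mul(Add(Add(24963, Mul(-1, 11205)), -48408), Pow(Add(-25219, u), -1)) = Mul(Add(Add(24963, Mul(-1, 11205)), -48408), Pow(Add(-25219, -35719), -1)) = Mul(Add(Add(24963, -11205), -48408), Pow(-60938, -1)) = Mul(Add(13758, -48408), Rational(-1, 60938)) = Mul(-34650, Rational(-1, 60938)) = Rational(17325, 30469)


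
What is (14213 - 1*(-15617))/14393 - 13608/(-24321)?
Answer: 307118458/116684051 ≈ 2.6321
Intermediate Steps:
(14213 - 1*(-15617))/14393 - 13608/(-24321) = (14213 + 15617)*(1/14393) - 13608*(-1/24321) = 29830*(1/14393) + 4536/8107 = 29830/14393 + 4536/8107 = 307118458/116684051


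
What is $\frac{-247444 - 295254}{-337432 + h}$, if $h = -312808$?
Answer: $\frac{271349}{325120} \approx 0.83461$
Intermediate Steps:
$\frac{-247444 - 295254}{-337432 + h} = \frac{-247444 - 295254}{-337432 - 312808} = - \frac{542698}{-650240} = \left(-542698\right) \left(- \frac{1}{650240}\right) = \frac{271349}{325120}$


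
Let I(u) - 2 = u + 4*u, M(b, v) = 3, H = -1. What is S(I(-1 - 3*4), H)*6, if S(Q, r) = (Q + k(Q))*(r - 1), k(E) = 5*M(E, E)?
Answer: 576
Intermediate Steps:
k(E) = 15 (k(E) = 5*3 = 15)
I(u) = 2 + 5*u (I(u) = 2 + (u + 4*u) = 2 + 5*u)
S(Q, r) = (-1 + r)*(15 + Q) (S(Q, r) = (Q + 15)*(r - 1) = (15 + Q)*(-1 + r) = (-1 + r)*(15 + Q))
S(I(-1 - 3*4), H)*6 = (-15 - (2 + 5*(-1 - 3*4)) + 15*(-1) + (2 + 5*(-1 - 3*4))*(-1))*6 = (-15 - (2 + 5*(-1 - 12)) - 15 + (2 + 5*(-1 - 12))*(-1))*6 = (-15 - (2 + 5*(-13)) - 15 + (2 + 5*(-13))*(-1))*6 = (-15 - (2 - 65) - 15 + (2 - 65)*(-1))*6 = (-15 - 1*(-63) - 15 - 63*(-1))*6 = (-15 + 63 - 15 + 63)*6 = 96*6 = 576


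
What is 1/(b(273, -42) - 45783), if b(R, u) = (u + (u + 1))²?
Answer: -1/38894 ≈ -2.5711e-5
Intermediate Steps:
b(R, u) = (1 + 2*u)² (b(R, u) = (u + (1 + u))² = (1 + 2*u)²)
1/(b(273, -42) - 45783) = 1/((1 + 2*(-42))² - 45783) = 1/((1 - 84)² - 45783) = 1/((-83)² - 45783) = 1/(6889 - 45783) = 1/(-38894) = -1/38894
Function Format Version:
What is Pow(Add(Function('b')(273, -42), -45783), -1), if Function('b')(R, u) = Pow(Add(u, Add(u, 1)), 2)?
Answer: Rational(-1, 38894) ≈ -2.5711e-5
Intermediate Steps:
Function('b')(R, u) = Pow(Add(1, Mul(2, u)), 2) (Function('b')(R, u) = Pow(Add(u, Add(1, u)), 2) = Pow(Add(1, Mul(2, u)), 2))
Pow(Add(Function('b')(273, -42), -45783), -1) = Pow(Add(Pow(Add(1, Mul(2, -42)), 2), -45783), -1) = Pow(Add(Pow(Add(1, -84), 2), -45783), -1) = Pow(Add(Pow(-83, 2), -45783), -1) = Pow(Add(6889, -45783), -1) = Pow(-38894, -1) = Rational(-1, 38894)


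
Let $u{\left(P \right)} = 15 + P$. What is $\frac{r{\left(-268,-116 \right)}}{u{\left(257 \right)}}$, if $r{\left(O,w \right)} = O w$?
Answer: $\frac{1943}{17} \approx 114.29$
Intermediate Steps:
$\frac{r{\left(-268,-116 \right)}}{u{\left(257 \right)}} = \frac{\left(-268\right) \left(-116\right)}{15 + 257} = \frac{31088}{272} = 31088 \cdot \frac{1}{272} = \frac{1943}{17}$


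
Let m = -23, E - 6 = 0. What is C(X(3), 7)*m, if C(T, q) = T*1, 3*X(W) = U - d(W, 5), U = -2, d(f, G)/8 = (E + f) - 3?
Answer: 1150/3 ≈ 383.33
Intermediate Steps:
E = 6 (E = 6 + 0 = 6)
d(f, G) = 24 + 8*f (d(f, G) = 8*((6 + f) - 3) = 8*(3 + f) = 24 + 8*f)
X(W) = -26/3 - 8*W/3 (X(W) = (-2 - (24 + 8*W))/3 = (-2 + (-24 - 8*W))/3 = (-26 - 8*W)/3 = -26/3 - 8*W/3)
C(T, q) = T
C(X(3), 7)*m = (-26/3 - 8/3*3)*(-23) = (-26/3 - 8)*(-23) = -50/3*(-23) = 1150/3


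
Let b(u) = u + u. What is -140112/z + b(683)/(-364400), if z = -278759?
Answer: 25338014003/50789889800 ≈ 0.49888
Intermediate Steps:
b(u) = 2*u
-140112/z + b(683)/(-364400) = -140112/(-278759) + (2*683)/(-364400) = -140112*(-1/278759) + 1366*(-1/364400) = 140112/278759 - 683/182200 = 25338014003/50789889800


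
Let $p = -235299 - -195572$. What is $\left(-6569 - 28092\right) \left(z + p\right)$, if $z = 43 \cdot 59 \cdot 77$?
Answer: $-5394014142$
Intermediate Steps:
$p = -39727$ ($p = -235299 + 195572 = -39727$)
$z = 195349$ ($z = 2537 \cdot 77 = 195349$)
$\left(-6569 - 28092\right) \left(z + p\right) = \left(-6569 - 28092\right) \left(195349 - 39727\right) = \left(-34661\right) 155622 = -5394014142$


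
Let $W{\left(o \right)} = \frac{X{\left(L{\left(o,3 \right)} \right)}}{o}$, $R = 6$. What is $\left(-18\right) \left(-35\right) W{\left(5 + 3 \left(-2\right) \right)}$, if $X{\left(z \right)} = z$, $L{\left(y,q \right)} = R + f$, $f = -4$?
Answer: $-1260$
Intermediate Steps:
$L{\left(y,q \right)} = 2$ ($L{\left(y,q \right)} = 6 - 4 = 2$)
$W{\left(o \right)} = \frac{2}{o}$
$\left(-18\right) \left(-35\right) W{\left(5 + 3 \left(-2\right) \right)} = \left(-18\right) \left(-35\right) \frac{2}{5 + 3 \left(-2\right)} = 630 \frac{2}{5 - 6} = 630 \frac{2}{-1} = 630 \cdot 2 \left(-1\right) = 630 \left(-2\right) = -1260$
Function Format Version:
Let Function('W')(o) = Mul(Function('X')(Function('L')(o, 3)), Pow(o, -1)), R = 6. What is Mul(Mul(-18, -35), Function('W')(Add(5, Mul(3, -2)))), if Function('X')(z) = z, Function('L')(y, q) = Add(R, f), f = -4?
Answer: -1260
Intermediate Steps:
Function('L')(y, q) = 2 (Function('L')(y, q) = Add(6, -4) = 2)
Function('W')(o) = Mul(2, Pow(o, -1))
Mul(Mul(-18, -35), Function('W')(Add(5, Mul(3, -2)))) = Mul(Mul(-18, -35), Mul(2, Pow(Add(5, Mul(3, -2)), -1))) = Mul(630, Mul(2, Pow(Add(5, -6), -1))) = Mul(630, Mul(2, Pow(-1, -1))) = Mul(630, Mul(2, -1)) = Mul(630, -2) = -1260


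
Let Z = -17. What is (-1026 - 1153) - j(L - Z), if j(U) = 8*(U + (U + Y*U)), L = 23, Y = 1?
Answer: -3139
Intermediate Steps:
j(U) = 24*U (j(U) = 8*(U + (U + 1*U)) = 8*(U + (U + U)) = 8*(U + 2*U) = 8*(3*U) = 24*U)
(-1026 - 1153) - j(L - Z) = (-1026 - 1153) - 24*(23 - 1*(-17)) = -2179 - 24*(23 + 17) = -2179 - 24*40 = -2179 - 1*960 = -2179 - 960 = -3139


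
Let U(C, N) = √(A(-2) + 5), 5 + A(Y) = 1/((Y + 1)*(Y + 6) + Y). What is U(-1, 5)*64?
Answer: 32*I*√6/3 ≈ 26.128*I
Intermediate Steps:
A(Y) = -5 + 1/(Y + (1 + Y)*(6 + Y)) (A(Y) = -5 + 1/((Y + 1)*(Y + 6) + Y) = -5 + 1/((1 + Y)*(6 + Y) + Y) = -5 + 1/(Y + (1 + Y)*(6 + Y)))
U(C, N) = I*√6/6 (U(C, N) = √((-29 - 40*(-2) - 5*(-2)²)/(6 + (-2)² + 8*(-2)) + 5) = √((-29 + 80 - 5*4)/(6 + 4 - 16) + 5) = √((-29 + 80 - 20)/(-6) + 5) = √(-⅙*31 + 5) = √(-31/6 + 5) = √(-⅙) = I*√6/6)
U(-1, 5)*64 = (I*√6/6)*64 = 32*I*√6/3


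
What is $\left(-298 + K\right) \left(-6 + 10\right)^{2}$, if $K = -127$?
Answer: $-6800$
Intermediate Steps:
$\left(-298 + K\right) \left(-6 + 10\right)^{2} = \left(-298 - 127\right) \left(-6 + 10\right)^{2} = - 425 \cdot 4^{2} = \left(-425\right) 16 = -6800$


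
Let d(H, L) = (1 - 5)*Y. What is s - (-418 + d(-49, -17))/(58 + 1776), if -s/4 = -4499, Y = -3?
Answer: 2357505/131 ≈ 17996.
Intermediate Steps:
d(H, L) = 12 (d(H, L) = (1 - 5)*(-3) = -4*(-3) = 12)
s = 17996 (s = -4*(-4499) = 17996)
s - (-418 + d(-49, -17))/(58 + 1776) = 17996 - (-418 + 12)/(58 + 1776) = 17996 - (-406)/1834 = 17996 - 1*(-29/131) = 17996 + 29/131 = 2357505/131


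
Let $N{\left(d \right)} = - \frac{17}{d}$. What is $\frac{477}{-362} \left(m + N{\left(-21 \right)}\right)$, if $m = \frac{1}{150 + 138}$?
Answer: $- \frac{86867}{81088} \approx -1.0713$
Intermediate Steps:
$m = \frac{1}{288} \approx 0.0034722$
$\frac{477}{-362} \left(m + N{\left(-21 \right)}\right) = \frac{477}{-362} \left(\frac{1}{288} - \frac{17}{-21}\right) = 477 \left(- \frac{1}{362}\right) \left(\frac{1}{288} - - \frac{17}{21}\right) = - \frac{477 \left(\frac{1}{288} + \frac{17}{21}\right)}{362} = \left(- \frac{477}{362}\right) \frac{1639}{2016} = - \frac{86867}{81088}$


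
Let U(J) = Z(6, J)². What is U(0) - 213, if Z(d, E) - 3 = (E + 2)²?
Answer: -164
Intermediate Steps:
Z(d, E) = 3 + (2 + E)² (Z(d, E) = 3 + (E + 2)² = 3 + (2 + E)²)
U(J) = (3 + (2 + J)²)²
U(0) - 213 = (3 + (2 + 0)²)² - 213 = (3 + 2²)² - 213 = (3 + 4)² - 213 = 7² - 213 = 49 - 213 = -164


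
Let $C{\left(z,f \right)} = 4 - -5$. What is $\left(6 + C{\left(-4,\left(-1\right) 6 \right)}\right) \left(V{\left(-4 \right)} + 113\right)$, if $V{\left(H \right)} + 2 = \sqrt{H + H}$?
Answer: $1665 + 30 i \sqrt{2} \approx 1665.0 + 42.426 i$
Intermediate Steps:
$C{\left(z,f \right)} = 9$ ($C{\left(z,f \right)} = 4 + 5 = 9$)
$V{\left(H \right)} = -2 + \sqrt{2} \sqrt{H}$ ($V{\left(H \right)} = -2 + \sqrt{H + H} = -2 + \sqrt{2 H} = -2 + \sqrt{2} \sqrt{H}$)
$\left(6 + C{\left(-4,\left(-1\right) 6 \right)}\right) \left(V{\left(-4 \right)} + 113\right) = \left(6 + 9\right) \left(\left(-2 + \sqrt{2} \sqrt{-4}\right) + 113\right) = 15 \left(\left(-2 + \sqrt{2} \cdot 2 i\right) + 113\right) = 15 \left(\left(-2 + 2 i \sqrt{2}\right) + 113\right) = 15 \left(111 + 2 i \sqrt{2}\right) = 1665 + 30 i \sqrt{2}$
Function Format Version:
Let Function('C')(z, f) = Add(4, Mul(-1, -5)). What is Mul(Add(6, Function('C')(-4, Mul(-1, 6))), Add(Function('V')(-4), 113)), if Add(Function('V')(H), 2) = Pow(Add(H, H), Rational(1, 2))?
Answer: Add(1665, Mul(30, I, Pow(2, Rational(1, 2)))) ≈ Add(1665.0, Mul(42.426, I))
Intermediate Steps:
Function('C')(z, f) = 9 (Function('C')(z, f) = Add(4, 5) = 9)
Function('V')(H) = Add(-2, Mul(Pow(2, Rational(1, 2)), Pow(H, Rational(1, 2)))) (Function('V')(H) = Add(-2, Pow(Add(H, H), Rational(1, 2))) = Add(-2, Pow(Mul(2, H), Rational(1, 2))) = Add(-2, Mul(Pow(2, Rational(1, 2)), Pow(H, Rational(1, 2)))))
Mul(Add(6, Function('C')(-4, Mul(-1, 6))), Add(Function('V')(-4), 113)) = Mul(Add(6, 9), Add(Add(-2, Mul(Pow(2, Rational(1, 2)), Pow(-4, Rational(1, 2)))), 113)) = Mul(15, Add(Add(-2, Mul(Pow(2, Rational(1, 2)), Mul(2, I))), 113)) = Mul(15, Add(Add(-2, Mul(2, I, Pow(2, Rational(1, 2)))), 113)) = Mul(15, Add(111, Mul(2, I, Pow(2, Rational(1, 2))))) = Add(1665, Mul(30, I, Pow(2, Rational(1, 2))))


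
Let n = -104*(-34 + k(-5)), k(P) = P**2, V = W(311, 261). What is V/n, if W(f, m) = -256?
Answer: -32/117 ≈ -0.27350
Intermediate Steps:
V = -256
n = 936 (n = -104*(-34 + (-5)**2) = -104*(-34 + 25) = -104*(-9) = 936)
V/n = -256/936 = -256*1/936 = -32/117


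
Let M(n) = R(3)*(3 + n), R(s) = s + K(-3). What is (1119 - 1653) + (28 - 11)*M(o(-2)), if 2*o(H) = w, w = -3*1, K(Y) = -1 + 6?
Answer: -330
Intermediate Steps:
K(Y) = 5
w = -3
R(s) = 5 + s (R(s) = s + 5 = 5 + s)
o(H) = -3/2 (o(H) = (½)*(-3) = -3/2)
M(n) = 24 + 8*n (M(n) = (5 + 3)*(3 + n) = 8*(3 + n) = 24 + 8*n)
(1119 - 1653) + (28 - 11)*M(o(-2)) = (1119 - 1653) + (28 - 11)*(24 + 8*(-3/2)) = -534 + 17*(24 - 12) = -534 + 17*12 = -534 + 204 = -330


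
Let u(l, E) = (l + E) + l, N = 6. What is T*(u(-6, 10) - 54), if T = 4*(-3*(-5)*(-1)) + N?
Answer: 3024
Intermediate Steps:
u(l, E) = E + 2*l (u(l, E) = (E + l) + l = E + 2*l)
T = -54 (T = 4*(-3*(-5)*(-1)) + 6 = 4*(15*(-1)) + 6 = 4*(-15) + 6 = -60 + 6 = -54)
T*(u(-6, 10) - 54) = -54*((10 + 2*(-6)) - 54) = -54*((10 - 12) - 54) = -54*(-2 - 54) = -54*(-56) = 3024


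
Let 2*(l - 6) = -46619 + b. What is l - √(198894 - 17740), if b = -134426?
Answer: -181033/2 - √181154 ≈ -90942.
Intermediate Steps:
l = -181033/2 (l = 6 + (-46619 - 134426)/2 = 6 + (½)*(-181045) = 6 - 181045/2 = -181033/2 ≈ -90517.)
l - √(198894 - 17740) = -181033/2 - √(198894 - 17740) = -181033/2 - √181154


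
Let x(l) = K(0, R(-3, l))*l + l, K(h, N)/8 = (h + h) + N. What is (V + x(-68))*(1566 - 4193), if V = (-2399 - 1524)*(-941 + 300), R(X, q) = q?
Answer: -6702966509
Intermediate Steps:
K(h, N) = 8*N + 16*h (K(h, N) = 8*((h + h) + N) = 8*(2*h + N) = 8*(N + 2*h) = 8*N + 16*h)
V = 2514643 (V = -3923*(-641) = 2514643)
x(l) = l + 8*l² (x(l) = (8*l + 16*0)*l + l = (8*l + 0)*l + l = (8*l)*l + l = 8*l² + l = l + 8*l²)
(V + x(-68))*(1566 - 4193) = (2514643 - 68*(1 + 8*(-68)))*(1566 - 4193) = (2514643 - 68*(1 - 544))*(-2627) = (2514643 - 68*(-543))*(-2627) = (2514643 + 36924)*(-2627) = 2551567*(-2627) = -6702966509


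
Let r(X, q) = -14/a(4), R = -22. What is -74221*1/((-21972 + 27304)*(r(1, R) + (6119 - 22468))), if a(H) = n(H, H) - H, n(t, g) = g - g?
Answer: 74221/87154206 ≈ 0.00085161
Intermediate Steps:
n(t, g) = 0
a(H) = -H (a(H) = 0 - H = -H)
r(X, q) = 7/2 (r(X, q) = -14/((-1*4)) = -14/(-4) = -14*(-¼) = 7/2)
-74221*1/((-21972 + 27304)*(r(1, R) + (6119 - 22468))) = -74221*1/((-21972 + 27304)*(7/2 + (6119 - 22468))) = -74221*1/(5332*(7/2 - 16349)) = -74221/((-32691/2*5332)) = -74221/(-87154206) = -74221*(-1/87154206) = 74221/87154206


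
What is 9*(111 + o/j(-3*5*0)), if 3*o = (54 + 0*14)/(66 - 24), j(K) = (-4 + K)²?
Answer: 111915/112 ≈ 999.24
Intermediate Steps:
o = 3/7 (o = ((54 + 0*14)/(66 - 24))/3 = ((54 + 0)/42)/3 = (54*(1/42))/3 = (⅓)*(9/7) = 3/7 ≈ 0.42857)
9*(111 + o/j(-3*5*0)) = 9*(111 + 3/(7*((-4 - 3*5*0)²))) = 9*(111 + 3/(7*((-4 - 15*0)²))) = 9*(111 + 3/(7*((-4 + 0)²))) = 9*(111 + 3/(7*((-4)²))) = 9*(111 + (3/7)/16) = 9*(111 + (3/7)*(1/16)) = 9*(111 + 3/112) = 9*(12435/112) = 111915/112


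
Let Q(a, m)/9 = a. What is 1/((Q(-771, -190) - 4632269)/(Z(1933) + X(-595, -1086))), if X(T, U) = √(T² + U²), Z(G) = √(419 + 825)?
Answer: -√311/2319604 - √1533421/4639208 ≈ -0.00027453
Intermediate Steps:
Q(a, m) = 9*a
Z(G) = 2*√311 (Z(G) = √1244 = 2*√311)
1/((Q(-771, -190) - 4632269)/(Z(1933) + X(-595, -1086))) = 1/((9*(-771) - 4632269)/(2*√311 + √((-595)² + (-1086)²))) = 1/((-6939 - 4632269)/(2*√311 + √(354025 + 1179396))) = 1/(-4639208/(2*√311 + √1533421)) = 1/(-4639208/(√1533421 + 2*√311)) = -√311/2319604 - √1533421/4639208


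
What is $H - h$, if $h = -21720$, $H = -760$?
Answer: $20960$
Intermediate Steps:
$H - h = -760 - -21720 = -760 + 21720 = 20960$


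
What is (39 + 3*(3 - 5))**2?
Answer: 1089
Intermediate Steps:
(39 + 3*(3 - 5))**2 = (39 + 3*(-2))**2 = (39 - 6)**2 = 33**2 = 1089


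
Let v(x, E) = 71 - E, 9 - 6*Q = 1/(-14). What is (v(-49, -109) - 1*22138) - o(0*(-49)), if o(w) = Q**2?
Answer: -154951777/7056 ≈ -21960.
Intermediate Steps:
Q = 127/84 (Q = 3/2 - 1/6/(-14) = 3/2 - 1/6*(-1/14) = 3/2 + 1/84 = 127/84 ≈ 1.5119)
o(w) = 16129/7056 (o(w) = (127/84)**2 = 16129/7056)
(v(-49, -109) - 1*22138) - o(0*(-49)) = ((71 - 1*(-109)) - 1*22138) - 1*16129/7056 = ((71 + 109) - 22138) - 16129/7056 = (180 - 22138) - 16129/7056 = -21958 - 16129/7056 = -154951777/7056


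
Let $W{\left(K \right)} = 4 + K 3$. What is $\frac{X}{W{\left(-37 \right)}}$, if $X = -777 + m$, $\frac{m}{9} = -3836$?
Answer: $\frac{35301}{107} \approx 329.92$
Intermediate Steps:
$m = -34524$ ($m = 9 \left(-3836\right) = -34524$)
$W{\left(K \right)} = 4 + 3 K$
$X = -35301$ ($X = -777 - 34524 = -35301$)
$\frac{X}{W{\left(-37 \right)}} = - \frac{35301}{4 + 3 \left(-37\right)} = - \frac{35301}{4 - 111} = - \frac{35301}{-107} = \left(-35301\right) \left(- \frac{1}{107}\right) = \frac{35301}{107}$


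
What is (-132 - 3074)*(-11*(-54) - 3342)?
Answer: 8810088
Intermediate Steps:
(-132 - 3074)*(-11*(-54) - 3342) = -3206*(594 - 3342) = -3206*(-2748) = 8810088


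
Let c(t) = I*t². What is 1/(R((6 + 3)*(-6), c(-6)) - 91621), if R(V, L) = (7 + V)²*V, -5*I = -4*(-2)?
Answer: -1/210907 ≈ -4.7414e-6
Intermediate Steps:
I = -8/5 (I = -(-4)*(-2)/5 = -⅕*8 = -8/5 ≈ -1.6000)
c(t) = -8*t²/5
R(V, L) = V*(7 + V)²
1/(R((6 + 3)*(-6), c(-6)) - 91621) = 1/(((6 + 3)*(-6))*(7 + (6 + 3)*(-6))² - 91621) = 1/((9*(-6))*(7 + 9*(-6))² - 91621) = 1/(-54*(7 - 54)² - 91621) = 1/(-54*(-47)² - 91621) = 1/(-54*2209 - 91621) = 1/(-119286 - 91621) = 1/(-210907) = -1/210907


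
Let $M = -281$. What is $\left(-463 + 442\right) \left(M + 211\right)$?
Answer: $1470$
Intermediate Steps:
$\left(-463 + 442\right) \left(M + 211\right) = \left(-463 + 442\right) \left(-281 + 211\right) = \left(-21\right) \left(-70\right) = 1470$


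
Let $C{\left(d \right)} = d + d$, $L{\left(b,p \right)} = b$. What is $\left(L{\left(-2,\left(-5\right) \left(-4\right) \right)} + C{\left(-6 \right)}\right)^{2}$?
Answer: $196$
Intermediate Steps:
$C{\left(d \right)} = 2 d$
$\left(L{\left(-2,\left(-5\right) \left(-4\right) \right)} + C{\left(-6 \right)}\right)^{2} = \left(-2 + 2 \left(-6\right)\right)^{2} = \left(-2 - 12\right)^{2} = \left(-14\right)^{2} = 196$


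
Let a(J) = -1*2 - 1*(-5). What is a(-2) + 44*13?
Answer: 575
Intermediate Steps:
a(J) = 3 (a(J) = -2 + 5 = 3)
a(-2) + 44*13 = 3 + 44*13 = 3 + 572 = 575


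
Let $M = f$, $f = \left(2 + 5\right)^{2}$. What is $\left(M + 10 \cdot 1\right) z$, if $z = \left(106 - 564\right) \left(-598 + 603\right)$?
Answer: $-135110$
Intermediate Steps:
$z = -2290$ ($z = \left(-458\right) 5 = -2290$)
$f = 49$ ($f = 7^{2} = 49$)
$M = 49$
$\left(M + 10 \cdot 1\right) z = \left(49 + 10 \cdot 1\right) \left(-2290\right) = \left(49 + 10\right) \left(-2290\right) = 59 \left(-2290\right) = -135110$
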